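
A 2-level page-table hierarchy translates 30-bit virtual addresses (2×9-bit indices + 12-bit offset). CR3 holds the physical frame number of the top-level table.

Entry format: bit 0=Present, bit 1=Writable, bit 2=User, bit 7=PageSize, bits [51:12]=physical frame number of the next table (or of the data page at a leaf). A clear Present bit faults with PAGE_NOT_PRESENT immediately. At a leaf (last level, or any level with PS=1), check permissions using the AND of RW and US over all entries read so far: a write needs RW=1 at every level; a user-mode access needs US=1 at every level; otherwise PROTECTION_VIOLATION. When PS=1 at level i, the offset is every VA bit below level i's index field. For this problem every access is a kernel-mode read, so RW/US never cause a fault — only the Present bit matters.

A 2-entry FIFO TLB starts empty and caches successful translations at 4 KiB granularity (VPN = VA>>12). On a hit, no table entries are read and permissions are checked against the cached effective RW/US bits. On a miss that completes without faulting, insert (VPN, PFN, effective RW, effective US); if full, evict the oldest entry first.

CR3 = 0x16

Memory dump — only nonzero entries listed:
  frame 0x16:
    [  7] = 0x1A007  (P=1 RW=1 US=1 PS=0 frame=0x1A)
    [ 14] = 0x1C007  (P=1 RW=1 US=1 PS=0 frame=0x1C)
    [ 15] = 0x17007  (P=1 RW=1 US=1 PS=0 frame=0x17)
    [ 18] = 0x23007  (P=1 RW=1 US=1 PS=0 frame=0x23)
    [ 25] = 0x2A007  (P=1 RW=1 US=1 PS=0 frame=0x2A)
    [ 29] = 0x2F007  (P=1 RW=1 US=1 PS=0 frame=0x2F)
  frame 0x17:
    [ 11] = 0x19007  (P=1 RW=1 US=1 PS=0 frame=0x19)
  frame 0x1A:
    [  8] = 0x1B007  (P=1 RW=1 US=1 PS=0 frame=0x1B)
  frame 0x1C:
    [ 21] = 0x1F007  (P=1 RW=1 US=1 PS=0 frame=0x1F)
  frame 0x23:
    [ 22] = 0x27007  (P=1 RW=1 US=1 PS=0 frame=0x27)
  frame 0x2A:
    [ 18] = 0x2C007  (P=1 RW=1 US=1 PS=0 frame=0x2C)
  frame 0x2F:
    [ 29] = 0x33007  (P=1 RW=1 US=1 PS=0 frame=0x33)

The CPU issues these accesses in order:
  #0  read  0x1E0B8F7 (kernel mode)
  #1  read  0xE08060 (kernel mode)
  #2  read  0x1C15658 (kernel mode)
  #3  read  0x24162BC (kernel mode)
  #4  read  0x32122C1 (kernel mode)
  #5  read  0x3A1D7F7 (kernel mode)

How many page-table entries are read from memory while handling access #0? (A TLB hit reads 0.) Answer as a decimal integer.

Walk each access:
#0 VA=0x1E0B8F7 (r,kernel):
  [0] read 0x16 idx=15: raw=0x17007 flags P=1 W=1 U=1 S=0
  [1] read 0x17 idx=11: raw=0x19007 flags P=1 W=1 U=1 S=0
  ✓ 0x198F7  — 2 lookups
#1 VA=0xE08060 (r,kernel):
  [0] read 0x16 idx=7: raw=0x1A007 flags P=1 W=1 U=1 S=0
  [1] read 0x1A idx=8: raw=0x1B007 flags P=1 W=1 U=1 S=0
  ✓ 0x1B060  — 2 lookups
#2 VA=0x1C15658 (r,kernel):
  [0] read 0x16 idx=14: raw=0x1C007 flags P=1 W=1 U=1 S=0
  [1] read 0x1C idx=21: raw=0x1F007 flags P=1 W=1 U=1 S=0
  ✓ 0x1F658  — 2 lookups
#3 VA=0x24162BC (r,kernel):
  [0] read 0x16 idx=18: raw=0x23007 flags P=1 W=1 U=1 S=0
  [1] read 0x23 idx=22: raw=0x27007 flags P=1 W=1 U=1 S=0
  ✓ 0x272BC  — 2 lookups
#4 VA=0x32122C1 (r,kernel):
  [0] read 0x16 idx=25: raw=0x2A007 flags P=1 W=1 U=1 S=0
  [1] read 0x2A idx=18: raw=0x2C007 flags P=1 W=1 U=1 S=0
  ✓ 0x2C2C1  — 2 lookups
#5 VA=0x3A1D7F7 (r,kernel):
  [0] read 0x16 idx=29: raw=0x2F007 flags P=1 W=1 U=1 S=0
  [1] read 0x2F idx=29: raw=0x33007 flags P=1 W=1 U=1 S=0
  ✓ 0x337F7  — 2 lookups

Entries read for #0: 2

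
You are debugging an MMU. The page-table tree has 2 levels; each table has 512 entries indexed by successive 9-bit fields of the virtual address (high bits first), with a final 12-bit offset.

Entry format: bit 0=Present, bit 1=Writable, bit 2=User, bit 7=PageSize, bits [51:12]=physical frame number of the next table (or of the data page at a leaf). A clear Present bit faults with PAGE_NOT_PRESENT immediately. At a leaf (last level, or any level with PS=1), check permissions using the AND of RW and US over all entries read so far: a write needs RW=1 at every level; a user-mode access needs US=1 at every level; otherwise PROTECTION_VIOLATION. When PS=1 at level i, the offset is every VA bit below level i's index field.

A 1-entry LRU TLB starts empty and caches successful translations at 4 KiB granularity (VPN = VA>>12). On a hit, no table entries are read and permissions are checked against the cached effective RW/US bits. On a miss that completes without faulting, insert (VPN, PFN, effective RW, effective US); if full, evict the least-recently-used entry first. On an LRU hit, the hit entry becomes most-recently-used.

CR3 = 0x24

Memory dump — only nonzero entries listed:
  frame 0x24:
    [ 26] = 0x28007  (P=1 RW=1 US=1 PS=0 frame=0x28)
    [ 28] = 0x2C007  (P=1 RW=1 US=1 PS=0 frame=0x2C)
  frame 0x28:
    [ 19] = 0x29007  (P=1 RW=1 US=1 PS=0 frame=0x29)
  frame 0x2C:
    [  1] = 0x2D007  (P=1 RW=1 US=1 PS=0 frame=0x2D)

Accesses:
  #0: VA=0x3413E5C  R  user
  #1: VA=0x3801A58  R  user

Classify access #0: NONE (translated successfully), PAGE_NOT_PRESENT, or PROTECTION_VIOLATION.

Trace:
#0 VA=0x3413E5C (r,user):
  [0] read 0x24 idx=26: raw=0x28007 flags P=1 W=1 U=1 S=0
  [1] read 0x28 idx=19: raw=0x29007 flags P=1 W=1 U=1 S=0
  ✓ 0x29E5C  — 2 lookups
#1 VA=0x3801A58 (r,user):
  [0] read 0x24 idx=28: raw=0x2C007 flags P=1 W=1 U=1 S=0
  [1] read 0x2C idx=1: raw=0x2D007 flags P=1 W=1 U=1 S=0
  ✓ 0x2DA58  — 2 lookups

Access #0 fault: NONE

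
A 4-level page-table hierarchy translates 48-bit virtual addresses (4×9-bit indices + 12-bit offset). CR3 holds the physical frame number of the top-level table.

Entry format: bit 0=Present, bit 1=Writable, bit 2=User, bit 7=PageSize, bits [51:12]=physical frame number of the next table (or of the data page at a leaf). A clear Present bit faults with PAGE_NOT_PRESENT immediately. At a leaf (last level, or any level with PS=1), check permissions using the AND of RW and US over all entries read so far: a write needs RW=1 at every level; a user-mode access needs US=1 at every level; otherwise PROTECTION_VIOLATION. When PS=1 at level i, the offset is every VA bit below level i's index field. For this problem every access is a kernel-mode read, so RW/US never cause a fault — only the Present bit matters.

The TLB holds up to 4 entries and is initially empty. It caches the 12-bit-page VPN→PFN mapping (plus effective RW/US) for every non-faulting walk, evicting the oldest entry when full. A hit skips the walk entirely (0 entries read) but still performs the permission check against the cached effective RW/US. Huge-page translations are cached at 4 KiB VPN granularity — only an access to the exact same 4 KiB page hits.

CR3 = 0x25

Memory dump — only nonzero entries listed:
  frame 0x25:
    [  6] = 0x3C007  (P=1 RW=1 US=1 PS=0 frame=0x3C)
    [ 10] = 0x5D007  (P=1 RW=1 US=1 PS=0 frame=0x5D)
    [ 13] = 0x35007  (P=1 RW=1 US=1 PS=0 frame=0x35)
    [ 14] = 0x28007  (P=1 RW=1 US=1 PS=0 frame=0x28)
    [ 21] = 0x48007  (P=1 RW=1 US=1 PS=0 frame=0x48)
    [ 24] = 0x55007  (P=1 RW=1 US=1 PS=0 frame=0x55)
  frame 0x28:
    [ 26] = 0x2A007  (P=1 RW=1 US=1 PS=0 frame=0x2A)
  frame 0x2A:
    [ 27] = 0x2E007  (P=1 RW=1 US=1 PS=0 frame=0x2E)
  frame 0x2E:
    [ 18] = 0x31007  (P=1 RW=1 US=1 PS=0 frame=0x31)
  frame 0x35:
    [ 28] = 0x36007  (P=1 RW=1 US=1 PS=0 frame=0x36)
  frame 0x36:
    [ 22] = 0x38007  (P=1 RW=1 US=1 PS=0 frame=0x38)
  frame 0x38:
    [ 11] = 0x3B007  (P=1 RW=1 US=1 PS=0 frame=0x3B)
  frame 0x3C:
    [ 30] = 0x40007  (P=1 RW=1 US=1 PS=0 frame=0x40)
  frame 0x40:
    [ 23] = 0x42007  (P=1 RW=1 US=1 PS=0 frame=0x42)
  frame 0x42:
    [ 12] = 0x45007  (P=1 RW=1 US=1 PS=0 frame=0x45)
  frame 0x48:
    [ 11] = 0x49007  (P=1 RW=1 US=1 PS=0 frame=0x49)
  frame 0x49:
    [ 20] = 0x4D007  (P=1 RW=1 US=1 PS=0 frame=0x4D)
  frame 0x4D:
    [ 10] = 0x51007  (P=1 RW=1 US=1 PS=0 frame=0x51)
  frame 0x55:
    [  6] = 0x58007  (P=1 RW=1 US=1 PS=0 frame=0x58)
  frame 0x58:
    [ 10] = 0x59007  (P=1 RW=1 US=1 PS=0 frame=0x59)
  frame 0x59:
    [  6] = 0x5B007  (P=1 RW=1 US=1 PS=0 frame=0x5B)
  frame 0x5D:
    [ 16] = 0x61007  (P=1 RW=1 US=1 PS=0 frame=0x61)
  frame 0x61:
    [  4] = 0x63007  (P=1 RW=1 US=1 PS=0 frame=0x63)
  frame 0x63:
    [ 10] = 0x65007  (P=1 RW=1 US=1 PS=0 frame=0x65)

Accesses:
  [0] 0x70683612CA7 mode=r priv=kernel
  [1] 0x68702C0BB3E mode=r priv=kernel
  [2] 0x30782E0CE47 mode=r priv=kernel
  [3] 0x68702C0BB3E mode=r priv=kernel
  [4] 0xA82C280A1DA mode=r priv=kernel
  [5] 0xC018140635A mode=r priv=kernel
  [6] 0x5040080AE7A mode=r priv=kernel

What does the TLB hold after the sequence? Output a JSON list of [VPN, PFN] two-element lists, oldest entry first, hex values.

Trace:
#0 VA=0x70683612CA7 (r,kernel):
  lvl0: tbl 0x25, slot 14 ⇒ 0x28007 (P1/RW1/US1/PS0)
  lvl1: tbl 0x28, slot 26 ⇒ 0x2A007 (P1/RW1/US1/PS0)
  lvl2: tbl 0x2A, slot 27 ⇒ 0x2E007 (P1/RW1/US1/PS0)
  lvl3: tbl 0x2E, slot 18 ⇒ 0x31007 (P1/RW1/US1/PS0)
  → PA=0x31CA7  (4 entries read)
#1 VA=0x68702C0BB3E (r,kernel):
  lvl0: tbl 0x25, slot 13 ⇒ 0x35007 (P1/RW1/US1/PS0)
  lvl1: tbl 0x35, slot 28 ⇒ 0x36007 (P1/RW1/US1/PS0)
  lvl2: tbl 0x36, slot 22 ⇒ 0x38007 (P1/RW1/US1/PS0)
  lvl3: tbl 0x38, slot 11 ⇒ 0x3B007 (P1/RW1/US1/PS0)
  → PA=0x3BB3E  (4 entries read)
#2 VA=0x30782E0CE47 (r,kernel):
  lvl0: tbl 0x25, slot 6 ⇒ 0x3C007 (P1/RW1/US1/PS0)
  lvl1: tbl 0x3C, slot 30 ⇒ 0x40007 (P1/RW1/US1/PS0)
  lvl2: tbl 0x40, slot 23 ⇒ 0x42007 (P1/RW1/US1/PS0)
  lvl3: tbl 0x42, slot 12 ⇒ 0x45007 (P1/RW1/US1/PS0)
  → PA=0x45E47  (4 entries read)
#3 VA=0x68702C0BB3E (r,kernel):
  TLB hit vpn=0x68702C0B → PA=0x3BB3E
#4 VA=0xA82C280A1DA (r,kernel):
  lvl0: tbl 0x25, slot 21 ⇒ 0x48007 (P1/RW1/US1/PS0)
  lvl1: tbl 0x48, slot 11 ⇒ 0x49007 (P1/RW1/US1/PS0)
  lvl2: tbl 0x49, slot 20 ⇒ 0x4D007 (P1/RW1/US1/PS0)
  lvl3: tbl 0x4D, slot 10 ⇒ 0x51007 (P1/RW1/US1/PS0)
  → PA=0x511DA  (4 entries read)
#5 VA=0xC018140635A (r,kernel):
  lvl0: tbl 0x25, slot 24 ⇒ 0x55007 (P1/RW1/US1/PS0)
  lvl1: tbl 0x55, slot 6 ⇒ 0x58007 (P1/RW1/US1/PS0)
  lvl2: tbl 0x58, slot 10 ⇒ 0x59007 (P1/RW1/US1/PS0)
  lvl3: tbl 0x59, slot 6 ⇒ 0x5B007 (P1/RW1/US1/PS0)
  → PA=0x5B35A  (4 entries read)
#6 VA=0x5040080AE7A (r,kernel):
  lvl0: tbl 0x25, slot 10 ⇒ 0x5D007 (P1/RW1/US1/PS0)
  lvl1: tbl 0x5D, slot 16 ⇒ 0x61007 (P1/RW1/US1/PS0)
  lvl2: tbl 0x61, slot 4 ⇒ 0x63007 (P1/RW1/US1/PS0)
  lvl3: tbl 0x63, slot 10 ⇒ 0x65007 (P1/RW1/US1/PS0)
  → PA=0x65E7A  (4 entries read)

TLB: [["0x30782E0C", "0x45"], ["0xA82C280A", "0x51"], ["0xC0181406", "0x5B"], ["0x5040080A", "0x65"]]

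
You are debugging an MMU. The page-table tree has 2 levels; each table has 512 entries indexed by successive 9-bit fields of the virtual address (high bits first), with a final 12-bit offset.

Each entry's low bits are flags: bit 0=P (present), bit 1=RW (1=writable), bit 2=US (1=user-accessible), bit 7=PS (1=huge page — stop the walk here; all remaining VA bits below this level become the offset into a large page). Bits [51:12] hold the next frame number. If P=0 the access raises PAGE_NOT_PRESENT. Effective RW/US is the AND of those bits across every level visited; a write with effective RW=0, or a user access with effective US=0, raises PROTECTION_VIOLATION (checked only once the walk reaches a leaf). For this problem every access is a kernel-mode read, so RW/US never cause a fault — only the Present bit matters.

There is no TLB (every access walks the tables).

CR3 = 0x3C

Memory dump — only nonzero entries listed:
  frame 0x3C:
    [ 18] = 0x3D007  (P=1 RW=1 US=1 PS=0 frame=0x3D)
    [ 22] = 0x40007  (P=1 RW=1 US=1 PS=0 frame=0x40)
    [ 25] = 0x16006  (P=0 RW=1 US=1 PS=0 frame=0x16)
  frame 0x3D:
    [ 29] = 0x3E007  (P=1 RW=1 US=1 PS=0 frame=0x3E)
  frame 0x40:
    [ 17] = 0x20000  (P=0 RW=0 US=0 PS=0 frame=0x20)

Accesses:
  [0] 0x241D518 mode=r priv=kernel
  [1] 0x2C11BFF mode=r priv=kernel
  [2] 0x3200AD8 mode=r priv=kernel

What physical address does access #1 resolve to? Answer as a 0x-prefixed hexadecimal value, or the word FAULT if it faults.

Walk each access:
#0 VA=0x241D518 (r,kernel):
  L0: frame=0x3C idx=18 entry=0x3D007 [P=1 RW=1 US=1 PS=0]
  L1: frame=0x3D idx=29 entry=0x3E007 [P=1 RW=1 US=1 PS=0]
  ⇒ phys 0x3E518  [2 reads]
#1 VA=0x2C11BFF (r,kernel):
  L0: frame=0x3C idx=22 entry=0x40007 [P=1 RW=1 US=1 PS=0]
  L1: frame=0x40 idx=17 entry=0x20000 [P=0 RW=0 US=0 PS=0]
  → PAGE_NOT_PRESENT  (2 entries read)
#2 VA=0x3200AD8 (r,kernel):
  L0: frame=0x3C idx=25 entry=0x16006 [P=0 RW=1 US=1 PS=0]
  → PAGE_NOT_PRESENT  (1 entries read)

Access #1 PA: FAULT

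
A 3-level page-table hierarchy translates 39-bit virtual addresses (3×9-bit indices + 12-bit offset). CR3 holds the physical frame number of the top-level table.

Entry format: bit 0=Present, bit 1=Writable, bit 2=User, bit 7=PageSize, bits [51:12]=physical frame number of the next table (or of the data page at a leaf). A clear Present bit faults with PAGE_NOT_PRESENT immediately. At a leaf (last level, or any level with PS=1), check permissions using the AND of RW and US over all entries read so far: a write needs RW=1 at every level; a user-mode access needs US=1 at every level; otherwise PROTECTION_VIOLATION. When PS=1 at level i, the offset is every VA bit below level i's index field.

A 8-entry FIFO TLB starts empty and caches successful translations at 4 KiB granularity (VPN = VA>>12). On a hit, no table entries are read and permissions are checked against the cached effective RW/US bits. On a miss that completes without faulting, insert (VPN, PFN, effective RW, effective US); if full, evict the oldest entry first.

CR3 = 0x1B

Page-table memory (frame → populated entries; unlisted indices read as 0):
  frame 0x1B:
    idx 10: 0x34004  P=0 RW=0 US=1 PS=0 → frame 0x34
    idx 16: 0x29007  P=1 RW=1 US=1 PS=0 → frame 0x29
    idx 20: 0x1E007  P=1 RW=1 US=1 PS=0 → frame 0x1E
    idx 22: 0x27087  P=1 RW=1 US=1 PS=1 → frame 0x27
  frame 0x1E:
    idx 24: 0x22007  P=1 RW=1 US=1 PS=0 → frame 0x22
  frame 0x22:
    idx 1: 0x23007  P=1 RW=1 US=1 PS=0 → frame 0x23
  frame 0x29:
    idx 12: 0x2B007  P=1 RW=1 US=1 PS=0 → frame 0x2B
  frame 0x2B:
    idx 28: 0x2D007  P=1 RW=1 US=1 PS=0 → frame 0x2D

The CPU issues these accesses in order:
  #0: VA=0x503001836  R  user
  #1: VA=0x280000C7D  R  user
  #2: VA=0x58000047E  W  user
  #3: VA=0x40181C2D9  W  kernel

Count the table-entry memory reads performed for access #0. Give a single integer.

Trace:
#0 VA=0x503001836 (r,user):
  L0 @0x1B[20] → 0x1E007  P=1,RW=1,US=1,PS=0
  L1 @0x1E[24] → 0x22007  P=1,RW=1,US=1,PS=0
  L2 @0x22[1] → 0x23007  P=1,RW=1,US=1,PS=0
  ✓ 0x23836  — 3 lookups
#1 VA=0x280000C7D (r,user):
  L0 @0x1B[10] → 0x34004  P=0,RW=0,US=1,PS=0
  ✗ PAGE_NOT_PRESENT  [1 reads]
#2 VA=0x58000047E (w,user):
  L0 @0x1B[22] → 0x27087  P=1,RW=1,US=1,PS=1
  ✓ 0x2747E (huge @L0)  — 1 lookups
#3 VA=0x40181C2D9 (w,kernel):
  L0 @0x1B[16] → 0x29007  P=1,RW=1,US=1,PS=0
  L1 @0x29[12] → 0x2B007  P=1,RW=1,US=1,PS=0
  L2 @0x2B[28] → 0x2D007  P=1,RW=1,US=1,PS=0
  ✓ 0x2D2D9  — 3 lookups

Entries read for #0: 3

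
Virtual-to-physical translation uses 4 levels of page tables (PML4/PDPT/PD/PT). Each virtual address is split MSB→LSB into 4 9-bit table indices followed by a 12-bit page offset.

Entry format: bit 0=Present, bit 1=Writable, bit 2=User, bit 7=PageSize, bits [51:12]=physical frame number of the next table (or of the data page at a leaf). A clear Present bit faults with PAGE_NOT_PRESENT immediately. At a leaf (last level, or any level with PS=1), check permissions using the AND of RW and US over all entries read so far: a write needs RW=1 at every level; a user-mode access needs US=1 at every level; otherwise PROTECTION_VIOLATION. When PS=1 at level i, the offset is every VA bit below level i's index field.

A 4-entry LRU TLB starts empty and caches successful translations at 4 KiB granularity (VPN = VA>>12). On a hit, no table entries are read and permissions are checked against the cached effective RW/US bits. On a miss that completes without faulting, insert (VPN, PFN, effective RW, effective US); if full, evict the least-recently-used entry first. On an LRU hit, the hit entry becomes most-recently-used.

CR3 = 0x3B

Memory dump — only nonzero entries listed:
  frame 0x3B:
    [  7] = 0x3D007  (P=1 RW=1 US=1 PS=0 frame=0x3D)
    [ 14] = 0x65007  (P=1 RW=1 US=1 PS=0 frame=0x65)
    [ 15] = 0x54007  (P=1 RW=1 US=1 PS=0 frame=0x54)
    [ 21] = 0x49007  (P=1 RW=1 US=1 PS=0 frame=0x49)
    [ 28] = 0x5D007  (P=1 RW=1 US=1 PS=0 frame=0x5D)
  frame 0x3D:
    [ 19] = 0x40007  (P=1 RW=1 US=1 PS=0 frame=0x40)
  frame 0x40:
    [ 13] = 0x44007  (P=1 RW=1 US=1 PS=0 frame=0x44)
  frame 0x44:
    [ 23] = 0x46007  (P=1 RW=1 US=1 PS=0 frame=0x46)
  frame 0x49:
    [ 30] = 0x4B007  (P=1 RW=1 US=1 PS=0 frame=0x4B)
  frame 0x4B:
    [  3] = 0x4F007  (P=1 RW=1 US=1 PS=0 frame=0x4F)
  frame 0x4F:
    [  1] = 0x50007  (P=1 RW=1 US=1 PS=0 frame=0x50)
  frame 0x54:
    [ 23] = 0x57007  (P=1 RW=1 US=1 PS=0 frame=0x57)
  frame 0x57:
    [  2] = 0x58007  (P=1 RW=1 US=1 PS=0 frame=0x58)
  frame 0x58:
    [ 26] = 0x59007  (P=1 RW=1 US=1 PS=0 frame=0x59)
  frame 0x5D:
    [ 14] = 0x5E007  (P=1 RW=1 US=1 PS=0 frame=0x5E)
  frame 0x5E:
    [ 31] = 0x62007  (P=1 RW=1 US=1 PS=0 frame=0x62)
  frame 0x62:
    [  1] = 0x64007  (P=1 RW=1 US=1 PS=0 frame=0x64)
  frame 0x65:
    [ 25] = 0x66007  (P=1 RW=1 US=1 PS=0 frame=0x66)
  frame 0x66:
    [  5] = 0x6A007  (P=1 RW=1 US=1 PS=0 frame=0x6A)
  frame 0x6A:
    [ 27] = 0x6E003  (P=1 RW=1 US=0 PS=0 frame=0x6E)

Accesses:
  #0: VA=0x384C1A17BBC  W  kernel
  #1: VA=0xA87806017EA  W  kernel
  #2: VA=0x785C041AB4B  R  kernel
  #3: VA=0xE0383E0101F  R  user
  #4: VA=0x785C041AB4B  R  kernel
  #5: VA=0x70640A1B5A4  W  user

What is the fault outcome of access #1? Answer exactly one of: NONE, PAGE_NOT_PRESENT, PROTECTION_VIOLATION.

Trace:
#0 VA=0x384C1A17BBC (w,kernel):
  lvl0: tbl 0x3B, slot 7 ⇒ 0x3D007 (P1/RW1/US1/PS0)
  lvl1: tbl 0x3D, slot 19 ⇒ 0x40007 (P1/RW1/US1/PS0)
  lvl2: tbl 0x40, slot 13 ⇒ 0x44007 (P1/RW1/US1/PS0)
  lvl3: tbl 0x44, slot 23 ⇒ 0x46007 (P1/RW1/US1/PS0)
  → PA=0x46BBC  (4 entries read)
#1 VA=0xA87806017EA (w,kernel):
  lvl0: tbl 0x3B, slot 21 ⇒ 0x49007 (P1/RW1/US1/PS0)
  lvl1: tbl 0x49, slot 30 ⇒ 0x4B007 (P1/RW1/US1/PS0)
  lvl2: tbl 0x4B, slot 3 ⇒ 0x4F007 (P1/RW1/US1/PS0)
  lvl3: tbl 0x4F, slot 1 ⇒ 0x50007 (P1/RW1/US1/PS0)
  → PA=0x507EA  (4 entries read)
#2 VA=0x785C041AB4B (r,kernel):
  lvl0: tbl 0x3B, slot 15 ⇒ 0x54007 (P1/RW1/US1/PS0)
  lvl1: tbl 0x54, slot 23 ⇒ 0x57007 (P1/RW1/US1/PS0)
  lvl2: tbl 0x57, slot 2 ⇒ 0x58007 (P1/RW1/US1/PS0)
  lvl3: tbl 0x58, slot 26 ⇒ 0x59007 (P1/RW1/US1/PS0)
  → PA=0x59B4B  (4 entries read)
#3 VA=0xE0383E0101F (r,user):
  lvl0: tbl 0x3B, slot 28 ⇒ 0x5D007 (P1/RW1/US1/PS0)
  lvl1: tbl 0x5D, slot 14 ⇒ 0x5E007 (P1/RW1/US1/PS0)
  lvl2: tbl 0x5E, slot 31 ⇒ 0x62007 (P1/RW1/US1/PS0)
  lvl3: tbl 0x62, slot 1 ⇒ 0x64007 (P1/RW1/US1/PS0)
  → PA=0x6401F  (4 entries read)
#4 VA=0x785C041AB4B (r,kernel):
  TLB hit vpn=0x785C041A → PA=0x59B4B
#5 VA=0x70640A1B5A4 (w,user):
  lvl0: tbl 0x3B, slot 14 ⇒ 0x65007 (P1/RW1/US1/PS0)
  lvl1: tbl 0x65, slot 25 ⇒ 0x66007 (P1/RW1/US1/PS0)
  lvl2: tbl 0x66, slot 5 ⇒ 0x6A007 (P1/RW1/US1/PS0)
  lvl3: tbl 0x6A, slot 27 ⇒ 0x6E003 (P1/RW1/US0/PS0)
  ✗ PROTECTION_VIOLATION  [4 reads]

Access #1 fault: NONE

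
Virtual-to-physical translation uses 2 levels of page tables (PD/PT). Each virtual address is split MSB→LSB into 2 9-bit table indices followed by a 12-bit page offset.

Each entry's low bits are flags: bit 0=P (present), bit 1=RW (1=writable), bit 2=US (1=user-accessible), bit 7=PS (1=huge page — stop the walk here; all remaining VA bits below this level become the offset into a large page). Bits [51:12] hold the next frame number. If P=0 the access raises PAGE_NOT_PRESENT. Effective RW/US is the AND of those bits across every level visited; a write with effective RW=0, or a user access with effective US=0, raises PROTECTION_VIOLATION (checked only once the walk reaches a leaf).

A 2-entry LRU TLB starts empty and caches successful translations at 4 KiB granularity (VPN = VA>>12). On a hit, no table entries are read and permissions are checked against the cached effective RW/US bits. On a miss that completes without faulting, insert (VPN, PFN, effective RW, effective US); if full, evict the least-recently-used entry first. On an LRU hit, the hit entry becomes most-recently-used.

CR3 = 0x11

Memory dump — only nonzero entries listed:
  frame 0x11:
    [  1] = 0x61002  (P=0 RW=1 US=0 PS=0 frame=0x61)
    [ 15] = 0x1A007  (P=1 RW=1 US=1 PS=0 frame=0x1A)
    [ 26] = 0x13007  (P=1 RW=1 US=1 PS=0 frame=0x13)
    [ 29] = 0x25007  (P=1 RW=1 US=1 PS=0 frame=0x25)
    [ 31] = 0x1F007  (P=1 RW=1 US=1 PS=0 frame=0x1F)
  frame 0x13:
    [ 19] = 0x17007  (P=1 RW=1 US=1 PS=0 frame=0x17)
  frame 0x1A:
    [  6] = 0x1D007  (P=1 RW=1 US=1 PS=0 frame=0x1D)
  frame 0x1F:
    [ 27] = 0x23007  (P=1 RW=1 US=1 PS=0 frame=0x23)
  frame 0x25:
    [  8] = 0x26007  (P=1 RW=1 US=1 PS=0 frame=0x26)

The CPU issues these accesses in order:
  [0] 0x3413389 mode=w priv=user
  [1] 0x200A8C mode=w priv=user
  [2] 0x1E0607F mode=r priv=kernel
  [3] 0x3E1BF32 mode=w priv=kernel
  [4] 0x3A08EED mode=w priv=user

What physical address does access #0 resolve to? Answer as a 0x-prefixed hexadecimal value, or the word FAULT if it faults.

Walk each access:
#0 VA=0x3413389 (w,user):
  lvl0: tbl 0x11, slot 26 ⇒ 0x13007 (P1/RW1/US1/PS0)
  lvl1: tbl 0x13, slot 19 ⇒ 0x17007 (P1/RW1/US1/PS0)
  ✓ 0x17389  — 2 lookups
#1 VA=0x200A8C (w,user):
  lvl0: tbl 0x11, slot 1 ⇒ 0x61002 (P0/RW1/US0/PS0)
  ✗ PAGE_NOT_PRESENT  [1 reads]
#2 VA=0x1E0607F (r,kernel):
  lvl0: tbl 0x11, slot 15 ⇒ 0x1A007 (P1/RW1/US1/PS0)
  lvl1: tbl 0x1A, slot 6 ⇒ 0x1D007 (P1/RW1/US1/PS0)
  ✓ 0x1D07F  — 2 lookups
#3 VA=0x3E1BF32 (w,kernel):
  lvl0: tbl 0x11, slot 31 ⇒ 0x1F007 (P1/RW1/US1/PS0)
  lvl1: tbl 0x1F, slot 27 ⇒ 0x23007 (P1/RW1/US1/PS0)
  ✓ 0x23F32  — 2 lookups
#4 VA=0x3A08EED (w,user):
  lvl0: tbl 0x11, slot 29 ⇒ 0x25007 (P1/RW1/US1/PS0)
  lvl1: tbl 0x25, slot 8 ⇒ 0x26007 (P1/RW1/US1/PS0)
  ✓ 0x26EED  — 2 lookups

Access #0 PA: 0x17389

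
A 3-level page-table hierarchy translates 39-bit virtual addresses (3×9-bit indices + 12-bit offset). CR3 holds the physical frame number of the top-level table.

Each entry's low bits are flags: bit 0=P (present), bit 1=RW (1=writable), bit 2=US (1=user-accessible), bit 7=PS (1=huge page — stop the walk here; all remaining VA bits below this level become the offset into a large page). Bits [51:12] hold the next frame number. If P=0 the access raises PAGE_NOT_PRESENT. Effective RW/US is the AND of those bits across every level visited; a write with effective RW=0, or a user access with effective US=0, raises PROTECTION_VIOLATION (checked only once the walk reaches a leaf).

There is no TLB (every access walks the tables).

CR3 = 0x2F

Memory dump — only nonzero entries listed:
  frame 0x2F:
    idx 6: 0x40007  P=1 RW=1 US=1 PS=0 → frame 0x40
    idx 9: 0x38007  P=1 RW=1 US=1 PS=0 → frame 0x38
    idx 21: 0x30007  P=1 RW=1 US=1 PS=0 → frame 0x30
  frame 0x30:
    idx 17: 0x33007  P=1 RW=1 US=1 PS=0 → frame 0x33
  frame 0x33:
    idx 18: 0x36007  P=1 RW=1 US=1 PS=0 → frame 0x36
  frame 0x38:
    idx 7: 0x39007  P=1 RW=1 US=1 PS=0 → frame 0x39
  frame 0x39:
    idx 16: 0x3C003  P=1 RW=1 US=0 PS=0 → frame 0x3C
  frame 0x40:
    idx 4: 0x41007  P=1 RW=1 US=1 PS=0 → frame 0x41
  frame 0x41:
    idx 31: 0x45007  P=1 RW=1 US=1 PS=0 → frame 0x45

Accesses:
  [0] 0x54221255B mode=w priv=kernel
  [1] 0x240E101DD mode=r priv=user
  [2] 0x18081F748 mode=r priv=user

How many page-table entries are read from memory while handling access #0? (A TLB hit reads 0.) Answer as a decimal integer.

Per-access translation:
#0 VA=0x54221255B (w,kernel):
  L0 @0x2F[21] → 0x30007  P=1,RW=1,US=1,PS=0
  L1 @0x30[17] → 0x33007  P=1,RW=1,US=1,PS=0
  L2 @0x33[18] → 0x36007  P=1,RW=1,US=1,PS=0
  ✓ 0x3655B  — 3 lookups
#1 VA=0x240E101DD (r,user):
  L0 @0x2F[9] → 0x38007  P=1,RW=1,US=1,PS=0
  L1 @0x38[7] → 0x39007  P=1,RW=1,US=1,PS=0
  L2 @0x39[16] → 0x3C003  P=1,RW=1,US=0,PS=0
  ⇒ fault: PROTECTION_VIOLATION  — 3 lookups
#2 VA=0x18081F748 (r,user):
  L0 @0x2F[6] → 0x40007  P=1,RW=1,US=1,PS=0
  L1 @0x40[4] → 0x41007  P=1,RW=1,US=1,PS=0
  L2 @0x41[31] → 0x45007  P=1,RW=1,US=1,PS=0
  ✓ 0x45748  — 3 lookups

Entries read for #0: 3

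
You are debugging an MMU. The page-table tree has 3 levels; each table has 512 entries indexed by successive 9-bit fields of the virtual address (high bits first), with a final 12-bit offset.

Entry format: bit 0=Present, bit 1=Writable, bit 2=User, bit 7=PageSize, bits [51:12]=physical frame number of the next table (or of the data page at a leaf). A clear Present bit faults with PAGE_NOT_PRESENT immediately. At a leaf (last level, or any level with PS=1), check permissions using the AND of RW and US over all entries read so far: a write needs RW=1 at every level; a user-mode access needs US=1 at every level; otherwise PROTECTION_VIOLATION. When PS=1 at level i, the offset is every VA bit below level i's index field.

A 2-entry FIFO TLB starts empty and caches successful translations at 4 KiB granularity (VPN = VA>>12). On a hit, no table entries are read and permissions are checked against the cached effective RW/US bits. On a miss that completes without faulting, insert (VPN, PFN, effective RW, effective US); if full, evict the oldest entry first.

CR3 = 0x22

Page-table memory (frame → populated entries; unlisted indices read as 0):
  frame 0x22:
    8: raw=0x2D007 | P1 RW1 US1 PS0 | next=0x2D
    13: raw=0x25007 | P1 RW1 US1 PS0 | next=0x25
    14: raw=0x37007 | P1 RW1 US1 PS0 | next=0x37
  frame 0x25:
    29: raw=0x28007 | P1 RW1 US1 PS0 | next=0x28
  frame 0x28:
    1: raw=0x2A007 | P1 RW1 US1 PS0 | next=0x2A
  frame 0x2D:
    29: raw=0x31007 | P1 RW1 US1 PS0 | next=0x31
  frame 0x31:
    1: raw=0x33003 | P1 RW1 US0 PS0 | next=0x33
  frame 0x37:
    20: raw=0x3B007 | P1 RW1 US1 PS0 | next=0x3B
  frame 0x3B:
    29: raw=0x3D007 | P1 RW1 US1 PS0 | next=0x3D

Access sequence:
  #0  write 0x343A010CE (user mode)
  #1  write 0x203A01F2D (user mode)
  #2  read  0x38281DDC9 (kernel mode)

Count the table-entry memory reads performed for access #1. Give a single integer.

Walk each access:
#0 VA=0x343A010CE (w,user):
  lvl0: tbl 0x22, slot 13 ⇒ 0x25007 (P1/RW1/US1/PS0)
  lvl1: tbl 0x25, slot 29 ⇒ 0x28007 (P1/RW1/US1/PS0)
  lvl2: tbl 0x28, slot 1 ⇒ 0x2A007 (P1/RW1/US1/PS0)
  ✓ 0x2A0CE  — 3 lookups
#1 VA=0x203A01F2D (w,user):
  lvl0: tbl 0x22, slot 8 ⇒ 0x2D007 (P1/RW1/US1/PS0)
  lvl1: tbl 0x2D, slot 29 ⇒ 0x31007 (P1/RW1/US1/PS0)
  lvl2: tbl 0x31, slot 1 ⇒ 0x33003 (P1/RW1/US0/PS0)
  → PROTECTION_VIOLATION  (3 entries read)
#2 VA=0x38281DDC9 (r,kernel):
  lvl0: tbl 0x22, slot 14 ⇒ 0x37007 (P1/RW1/US1/PS0)
  lvl1: tbl 0x37, slot 20 ⇒ 0x3B007 (P1/RW1/US1/PS0)
  lvl2: tbl 0x3B, slot 29 ⇒ 0x3D007 (P1/RW1/US1/PS0)
  ✓ 0x3DDC9  — 3 lookups

Entries read for #1: 3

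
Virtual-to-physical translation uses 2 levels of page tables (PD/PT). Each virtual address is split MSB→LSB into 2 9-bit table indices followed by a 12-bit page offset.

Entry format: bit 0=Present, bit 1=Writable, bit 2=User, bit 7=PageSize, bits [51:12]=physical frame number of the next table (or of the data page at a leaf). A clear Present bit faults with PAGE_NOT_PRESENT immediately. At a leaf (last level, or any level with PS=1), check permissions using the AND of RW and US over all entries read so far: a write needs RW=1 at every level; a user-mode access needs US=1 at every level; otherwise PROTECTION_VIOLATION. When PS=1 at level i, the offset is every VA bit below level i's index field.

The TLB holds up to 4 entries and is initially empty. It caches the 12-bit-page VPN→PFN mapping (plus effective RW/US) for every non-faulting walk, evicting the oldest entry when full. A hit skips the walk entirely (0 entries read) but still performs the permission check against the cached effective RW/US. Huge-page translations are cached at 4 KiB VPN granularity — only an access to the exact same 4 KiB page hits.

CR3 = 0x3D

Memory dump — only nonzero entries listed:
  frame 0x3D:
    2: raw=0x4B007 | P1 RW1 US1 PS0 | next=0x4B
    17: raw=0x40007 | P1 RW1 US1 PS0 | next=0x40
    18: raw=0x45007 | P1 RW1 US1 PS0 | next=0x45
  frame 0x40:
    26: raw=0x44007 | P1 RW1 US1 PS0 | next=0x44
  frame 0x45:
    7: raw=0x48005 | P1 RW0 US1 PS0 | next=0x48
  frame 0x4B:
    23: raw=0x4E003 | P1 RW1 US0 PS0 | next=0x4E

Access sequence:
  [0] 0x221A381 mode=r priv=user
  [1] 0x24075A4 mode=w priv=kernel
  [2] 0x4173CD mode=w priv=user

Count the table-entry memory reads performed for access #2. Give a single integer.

Trace:
#0 VA=0x221A381 (r,user):
  L0: frame=0x3D idx=17 entry=0x40007 [P=1 RW=1 US=1 PS=0]
  L1: frame=0x40 idx=26 entry=0x44007 [P=1 RW=1 US=1 PS=0]
  ✓ 0x44381  — 2 lookups
#1 VA=0x24075A4 (w,kernel):
  L0: frame=0x3D idx=18 entry=0x45007 [P=1 RW=1 US=1 PS=0]
  L1: frame=0x45 idx=7 entry=0x48005 [P=1 RW=0 US=1 PS=0]
  ✗ PROTECTION_VIOLATION  [2 reads]
#2 VA=0x4173CD (w,user):
  L0: frame=0x3D idx=2 entry=0x4B007 [P=1 RW=1 US=1 PS=0]
  L1: frame=0x4B idx=23 entry=0x4E003 [P=1 RW=1 US=0 PS=0]
  ✗ PROTECTION_VIOLATION  [2 reads]

Entries read for #2: 2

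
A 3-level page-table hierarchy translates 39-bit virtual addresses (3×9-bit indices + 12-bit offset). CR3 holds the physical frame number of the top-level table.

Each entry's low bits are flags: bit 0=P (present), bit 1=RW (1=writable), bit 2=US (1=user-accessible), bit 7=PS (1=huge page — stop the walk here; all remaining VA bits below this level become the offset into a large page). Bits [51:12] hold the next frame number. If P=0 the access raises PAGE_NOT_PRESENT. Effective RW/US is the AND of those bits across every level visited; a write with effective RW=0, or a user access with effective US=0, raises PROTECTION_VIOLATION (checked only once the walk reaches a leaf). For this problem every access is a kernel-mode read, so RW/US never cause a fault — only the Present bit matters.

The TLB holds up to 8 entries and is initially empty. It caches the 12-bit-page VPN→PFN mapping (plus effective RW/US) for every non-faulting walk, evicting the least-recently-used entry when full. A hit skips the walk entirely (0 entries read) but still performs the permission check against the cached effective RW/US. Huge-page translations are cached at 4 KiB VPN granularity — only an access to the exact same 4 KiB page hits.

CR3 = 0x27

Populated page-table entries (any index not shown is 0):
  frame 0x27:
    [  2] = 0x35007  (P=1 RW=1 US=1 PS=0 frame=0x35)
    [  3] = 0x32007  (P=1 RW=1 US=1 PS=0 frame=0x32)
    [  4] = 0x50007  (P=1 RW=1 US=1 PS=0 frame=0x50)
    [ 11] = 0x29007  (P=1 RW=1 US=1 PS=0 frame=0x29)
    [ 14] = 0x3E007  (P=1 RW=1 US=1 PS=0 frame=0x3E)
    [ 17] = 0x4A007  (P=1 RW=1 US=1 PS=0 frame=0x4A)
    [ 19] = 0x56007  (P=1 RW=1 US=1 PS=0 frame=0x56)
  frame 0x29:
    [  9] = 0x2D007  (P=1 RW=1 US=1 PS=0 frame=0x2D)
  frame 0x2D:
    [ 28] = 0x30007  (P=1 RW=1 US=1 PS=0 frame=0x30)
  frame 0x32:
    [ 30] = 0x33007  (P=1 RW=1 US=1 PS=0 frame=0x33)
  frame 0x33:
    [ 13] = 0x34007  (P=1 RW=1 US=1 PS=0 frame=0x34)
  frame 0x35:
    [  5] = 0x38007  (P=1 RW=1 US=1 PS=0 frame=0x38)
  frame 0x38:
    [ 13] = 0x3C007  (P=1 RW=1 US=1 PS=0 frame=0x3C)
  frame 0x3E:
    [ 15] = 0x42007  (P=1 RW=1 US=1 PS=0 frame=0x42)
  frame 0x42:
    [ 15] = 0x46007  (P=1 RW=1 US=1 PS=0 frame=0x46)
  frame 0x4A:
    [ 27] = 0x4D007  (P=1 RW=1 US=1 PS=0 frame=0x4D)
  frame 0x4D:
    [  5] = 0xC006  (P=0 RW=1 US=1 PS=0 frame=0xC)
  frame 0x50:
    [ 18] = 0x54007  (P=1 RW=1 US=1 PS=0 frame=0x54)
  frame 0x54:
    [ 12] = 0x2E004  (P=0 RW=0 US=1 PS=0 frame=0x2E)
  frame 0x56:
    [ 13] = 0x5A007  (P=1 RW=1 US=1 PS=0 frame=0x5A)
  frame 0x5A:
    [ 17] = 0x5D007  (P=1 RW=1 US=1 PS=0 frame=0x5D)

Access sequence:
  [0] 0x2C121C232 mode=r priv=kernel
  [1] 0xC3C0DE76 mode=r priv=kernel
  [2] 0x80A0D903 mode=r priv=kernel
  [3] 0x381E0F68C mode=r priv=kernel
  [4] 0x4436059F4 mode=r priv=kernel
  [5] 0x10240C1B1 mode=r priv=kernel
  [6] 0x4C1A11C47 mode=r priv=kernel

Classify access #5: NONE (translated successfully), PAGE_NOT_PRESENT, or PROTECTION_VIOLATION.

Walk each access:
#0 VA=0x2C121C232 (r,kernel):
  [0] read 0x27 idx=11: raw=0x29007 flags P=1 W=1 U=1 S=0
  [1] read 0x29 idx=9: raw=0x2D007 flags P=1 W=1 U=1 S=0
  [2] read 0x2D idx=28: raw=0x30007 flags P=1 W=1 U=1 S=0
  ✓ 0x30232  — 3 lookups
#1 VA=0xC3C0DE76 (r,kernel):
  [0] read 0x27 idx=3: raw=0x32007 flags P=1 W=1 U=1 S=0
  [1] read 0x32 idx=30: raw=0x33007 flags P=1 W=1 U=1 S=0
  [2] read 0x33 idx=13: raw=0x34007 flags P=1 W=1 U=1 S=0
  ✓ 0x34E76  — 3 lookups
#2 VA=0x80A0D903 (r,kernel):
  [0] read 0x27 idx=2: raw=0x35007 flags P=1 W=1 U=1 S=0
  [1] read 0x35 idx=5: raw=0x38007 flags P=1 W=1 U=1 S=0
  [2] read 0x38 idx=13: raw=0x3C007 flags P=1 W=1 U=1 S=0
  ✓ 0x3C903  — 3 lookups
#3 VA=0x381E0F68C (r,kernel):
  [0] read 0x27 idx=14: raw=0x3E007 flags P=1 W=1 U=1 S=0
  [1] read 0x3E idx=15: raw=0x42007 flags P=1 W=1 U=1 S=0
  [2] read 0x42 idx=15: raw=0x46007 flags P=1 W=1 U=1 S=0
  ✓ 0x4668C  — 3 lookups
#4 VA=0x4436059F4 (r,kernel):
  [0] read 0x27 idx=17: raw=0x4A007 flags P=1 W=1 U=1 S=0
  [1] read 0x4A idx=27: raw=0x4D007 flags P=1 W=1 U=1 S=0
  [2] read 0x4D idx=5: raw=0xC006 flags P=0 W=1 U=1 S=0
  ✗ PAGE_NOT_PRESENT  [3 reads]
#5 VA=0x10240C1B1 (r,kernel):
  [0] read 0x27 idx=4: raw=0x50007 flags P=1 W=1 U=1 S=0
  [1] read 0x50 idx=18: raw=0x54007 flags P=1 W=1 U=1 S=0
  [2] read 0x54 idx=12: raw=0x2E004 flags P=0 W=0 U=1 S=0
  ✗ PAGE_NOT_PRESENT  [3 reads]
#6 VA=0x4C1A11C47 (r,kernel):
  [0] read 0x27 idx=19: raw=0x56007 flags P=1 W=1 U=1 S=0
  [1] read 0x56 idx=13: raw=0x5A007 flags P=1 W=1 U=1 S=0
  [2] read 0x5A idx=17: raw=0x5D007 flags P=1 W=1 U=1 S=0
  ✓ 0x5DC47  — 3 lookups

Access #5 fault: PAGE_NOT_PRESENT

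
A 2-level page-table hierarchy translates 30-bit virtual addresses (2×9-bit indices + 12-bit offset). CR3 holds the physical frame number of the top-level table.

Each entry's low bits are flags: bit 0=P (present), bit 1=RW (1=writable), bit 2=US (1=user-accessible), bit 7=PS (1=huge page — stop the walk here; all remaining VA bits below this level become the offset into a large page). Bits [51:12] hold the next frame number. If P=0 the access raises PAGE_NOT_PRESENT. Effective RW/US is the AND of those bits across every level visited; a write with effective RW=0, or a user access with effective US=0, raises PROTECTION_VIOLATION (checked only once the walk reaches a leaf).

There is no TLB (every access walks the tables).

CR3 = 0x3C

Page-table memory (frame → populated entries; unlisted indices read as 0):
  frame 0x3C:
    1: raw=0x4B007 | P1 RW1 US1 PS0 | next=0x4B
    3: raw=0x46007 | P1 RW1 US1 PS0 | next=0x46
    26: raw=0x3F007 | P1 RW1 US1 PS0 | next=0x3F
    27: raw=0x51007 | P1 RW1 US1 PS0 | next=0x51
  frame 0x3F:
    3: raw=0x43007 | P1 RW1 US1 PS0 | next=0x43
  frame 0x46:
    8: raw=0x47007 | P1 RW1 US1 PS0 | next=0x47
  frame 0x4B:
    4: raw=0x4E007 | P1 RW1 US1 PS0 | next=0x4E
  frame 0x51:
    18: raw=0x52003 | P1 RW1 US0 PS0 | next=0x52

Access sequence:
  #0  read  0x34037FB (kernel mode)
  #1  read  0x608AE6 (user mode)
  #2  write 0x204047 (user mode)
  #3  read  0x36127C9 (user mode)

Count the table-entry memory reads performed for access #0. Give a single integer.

Walk each access:
#0 VA=0x34037FB (r,kernel):
  L0 @0x3C[26] → 0x3F007  P=1,RW=1,US=1,PS=0
  L1 @0x3F[3] → 0x43007  P=1,RW=1,US=1,PS=0
  ⇒ phys 0x437FB  [2 reads]
#1 VA=0x608AE6 (r,user):
  L0 @0x3C[3] → 0x46007  P=1,RW=1,US=1,PS=0
  L1 @0x46[8] → 0x47007  P=1,RW=1,US=1,PS=0
  ⇒ phys 0x47AE6  [2 reads]
#2 VA=0x204047 (w,user):
  L0 @0x3C[1] → 0x4B007  P=1,RW=1,US=1,PS=0
  L1 @0x4B[4] → 0x4E007  P=1,RW=1,US=1,PS=0
  ⇒ phys 0x4E047  [2 reads]
#3 VA=0x36127C9 (r,user):
  L0 @0x3C[27] → 0x51007  P=1,RW=1,US=1,PS=0
  L1 @0x51[18] → 0x52003  P=1,RW=1,US=0,PS=0
  ✗ PROTECTION_VIOLATION  [2 reads]

Entries read for #0: 2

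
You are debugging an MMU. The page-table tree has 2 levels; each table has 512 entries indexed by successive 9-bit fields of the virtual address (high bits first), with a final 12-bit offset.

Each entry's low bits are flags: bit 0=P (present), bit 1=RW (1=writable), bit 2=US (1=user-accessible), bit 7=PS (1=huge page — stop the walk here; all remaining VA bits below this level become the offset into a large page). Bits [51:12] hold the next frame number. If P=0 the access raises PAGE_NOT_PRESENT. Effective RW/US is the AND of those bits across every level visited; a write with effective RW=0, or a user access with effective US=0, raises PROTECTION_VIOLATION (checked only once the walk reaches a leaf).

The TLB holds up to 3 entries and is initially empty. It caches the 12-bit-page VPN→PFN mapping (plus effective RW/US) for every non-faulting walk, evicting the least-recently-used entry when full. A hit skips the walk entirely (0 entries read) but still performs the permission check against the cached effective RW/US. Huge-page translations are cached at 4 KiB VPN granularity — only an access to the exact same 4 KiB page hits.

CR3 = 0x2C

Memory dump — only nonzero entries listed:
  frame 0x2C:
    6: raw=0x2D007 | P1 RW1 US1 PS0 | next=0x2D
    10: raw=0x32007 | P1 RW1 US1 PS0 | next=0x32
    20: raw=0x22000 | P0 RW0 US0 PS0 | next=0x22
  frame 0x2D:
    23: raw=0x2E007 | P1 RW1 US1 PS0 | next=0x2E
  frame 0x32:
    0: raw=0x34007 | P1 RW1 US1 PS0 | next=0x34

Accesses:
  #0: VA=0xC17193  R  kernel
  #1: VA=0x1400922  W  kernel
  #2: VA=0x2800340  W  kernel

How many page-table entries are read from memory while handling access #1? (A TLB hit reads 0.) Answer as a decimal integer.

Walk each access:
#0 VA=0xC17193 (r,kernel):
  [0] read 0x2C idx=6: raw=0x2D007 flags P=1 W=1 U=1 S=0
  [1] read 0x2D idx=23: raw=0x2E007 flags P=1 W=1 U=1 S=0
  ⇒ phys 0x2E193  [2 reads]
#1 VA=0x1400922 (w,kernel):
  [0] read 0x2C idx=10: raw=0x32007 flags P=1 W=1 U=1 S=0
  [1] read 0x32 idx=0: raw=0x34007 flags P=1 W=1 U=1 S=0
  ⇒ phys 0x34922  [2 reads]
#2 VA=0x2800340 (w,kernel):
  [0] read 0x2C idx=20: raw=0x22000 flags P=0 W=0 U=0 S=0
  → PAGE_NOT_PRESENT  (1 entries read)

Entries read for #1: 2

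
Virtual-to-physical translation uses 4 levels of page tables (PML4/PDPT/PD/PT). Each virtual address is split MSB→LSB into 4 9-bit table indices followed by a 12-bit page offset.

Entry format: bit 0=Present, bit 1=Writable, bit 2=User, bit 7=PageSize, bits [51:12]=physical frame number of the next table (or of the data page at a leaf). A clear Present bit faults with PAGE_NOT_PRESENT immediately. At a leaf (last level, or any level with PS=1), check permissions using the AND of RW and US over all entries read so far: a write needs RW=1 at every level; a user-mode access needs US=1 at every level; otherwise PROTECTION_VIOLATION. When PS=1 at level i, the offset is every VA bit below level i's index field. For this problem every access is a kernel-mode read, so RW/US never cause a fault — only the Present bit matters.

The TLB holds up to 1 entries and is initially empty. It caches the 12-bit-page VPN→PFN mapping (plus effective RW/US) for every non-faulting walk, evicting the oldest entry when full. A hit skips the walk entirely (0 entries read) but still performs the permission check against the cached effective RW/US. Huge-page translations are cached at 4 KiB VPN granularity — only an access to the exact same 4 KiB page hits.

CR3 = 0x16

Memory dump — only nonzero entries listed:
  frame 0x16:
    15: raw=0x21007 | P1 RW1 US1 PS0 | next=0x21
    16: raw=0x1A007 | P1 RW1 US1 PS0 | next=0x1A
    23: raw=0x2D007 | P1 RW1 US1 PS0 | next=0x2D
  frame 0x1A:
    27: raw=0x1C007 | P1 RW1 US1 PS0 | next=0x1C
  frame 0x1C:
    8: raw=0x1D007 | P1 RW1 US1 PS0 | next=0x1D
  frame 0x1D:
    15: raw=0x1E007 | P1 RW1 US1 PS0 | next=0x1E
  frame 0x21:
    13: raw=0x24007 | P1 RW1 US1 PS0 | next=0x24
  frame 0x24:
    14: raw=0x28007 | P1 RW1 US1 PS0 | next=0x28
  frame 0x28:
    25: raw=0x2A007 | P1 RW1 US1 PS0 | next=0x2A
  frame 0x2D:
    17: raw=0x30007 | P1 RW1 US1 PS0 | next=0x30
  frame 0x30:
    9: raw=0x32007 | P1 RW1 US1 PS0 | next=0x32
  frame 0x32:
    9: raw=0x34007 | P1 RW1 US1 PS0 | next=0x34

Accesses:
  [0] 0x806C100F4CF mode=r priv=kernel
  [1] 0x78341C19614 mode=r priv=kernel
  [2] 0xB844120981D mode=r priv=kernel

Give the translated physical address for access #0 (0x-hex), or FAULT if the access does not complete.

Walk each access:
#0 VA=0x806C100F4CF (r,kernel):
  lvl0: tbl 0x16, slot 16 ⇒ 0x1A007 (P1/RW1/US1/PS0)
  lvl1: tbl 0x1A, slot 27 ⇒ 0x1C007 (P1/RW1/US1/PS0)
  lvl2: tbl 0x1C, slot 8 ⇒ 0x1D007 (P1/RW1/US1/PS0)
  lvl3: tbl 0x1D, slot 15 ⇒ 0x1E007 (P1/RW1/US1/PS0)
  ✓ 0x1E4CF  — 4 lookups
#1 VA=0x78341C19614 (r,kernel):
  lvl0: tbl 0x16, slot 15 ⇒ 0x21007 (P1/RW1/US1/PS0)
  lvl1: tbl 0x21, slot 13 ⇒ 0x24007 (P1/RW1/US1/PS0)
  lvl2: tbl 0x24, slot 14 ⇒ 0x28007 (P1/RW1/US1/PS0)
  lvl3: tbl 0x28, slot 25 ⇒ 0x2A007 (P1/RW1/US1/PS0)
  ✓ 0x2A614  — 4 lookups
#2 VA=0xB844120981D (r,kernel):
  lvl0: tbl 0x16, slot 23 ⇒ 0x2D007 (P1/RW1/US1/PS0)
  lvl1: tbl 0x2D, slot 17 ⇒ 0x30007 (P1/RW1/US1/PS0)
  lvl2: tbl 0x30, slot 9 ⇒ 0x32007 (P1/RW1/US1/PS0)
  lvl3: tbl 0x32, slot 9 ⇒ 0x34007 (P1/RW1/US1/PS0)
  ✓ 0x3481D  — 4 lookups

Access #0 PA: 0x1E4CF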